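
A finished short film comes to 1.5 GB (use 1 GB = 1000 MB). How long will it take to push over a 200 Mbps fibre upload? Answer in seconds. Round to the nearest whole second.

File: 1.5 GB = 12000.0 Mb.
At 200 Mbps: 12000.0 / 200 = 60.0 s ≈ 60 seconds.

60 seconds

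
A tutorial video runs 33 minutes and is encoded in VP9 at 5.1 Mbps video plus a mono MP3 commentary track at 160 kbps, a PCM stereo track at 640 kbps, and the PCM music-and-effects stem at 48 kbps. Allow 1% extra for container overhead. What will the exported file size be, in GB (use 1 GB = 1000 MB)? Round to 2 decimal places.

1.49 GB

33 min = 1980 s
Audio total: 160 + 640 + 48 = 848 kbps = 0.848 Mbps.
Total bitrate: 5.1 + 0.848 = 5.948 Mbps.
Stream data: 5.948 Mbps × 1980 s = 11777.0 Mb.
With 1% container overhead: ×1.01.
11,895 Mb ÷ 8 = 1,487 MB → 1.487 GB.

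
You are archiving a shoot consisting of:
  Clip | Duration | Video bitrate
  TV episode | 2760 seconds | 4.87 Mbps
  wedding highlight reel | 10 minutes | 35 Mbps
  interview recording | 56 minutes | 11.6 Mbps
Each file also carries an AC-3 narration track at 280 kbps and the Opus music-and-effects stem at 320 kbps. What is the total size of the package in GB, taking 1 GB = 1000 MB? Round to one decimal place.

9.7 GB

Audio total: 280 + 320 = 600 kbps = 0.600 Mbps.
TV episode: 5.470 Mbps × 2760 s = 15097.2 Mb
wedding highlight reel: 35.600 Mbps × 600 s = 21360.0 Mb
interview recording: 12.200 Mbps × 3360 s = 40992.0 Mb
Total: 77449.2 Mb = 9681.1 MB.
= 9.681 GB.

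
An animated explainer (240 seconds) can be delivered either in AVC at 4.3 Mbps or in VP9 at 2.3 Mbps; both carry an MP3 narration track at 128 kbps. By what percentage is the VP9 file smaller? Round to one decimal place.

Audio: 128 kbps = 0.128 Mbps.
AVC: 4.428 Mbps × 240 s = 1062.7 Mb = 132.840 MB.
VP9: 2.428 Mbps × 240 s = 582.7 Mb = 72.840 MB.
Reduction: (1 − 72.840/132.840) × 100 = 45.17%.

45.2%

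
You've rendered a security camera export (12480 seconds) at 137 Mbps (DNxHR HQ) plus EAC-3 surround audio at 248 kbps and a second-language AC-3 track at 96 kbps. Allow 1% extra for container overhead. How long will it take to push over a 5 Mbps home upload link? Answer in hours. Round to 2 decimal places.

96.18 hours

Audio total: 248 + 96 = 344 kbps = 0.344 Mbps.
Total bitrate: 137.344 Mbps.
File: 137.344 Mbps × 12480 s = 1714053.1 Mb.
With 1% container overhead: ×1.01. → 1731193.7 Mb.
At 5 Mbps: 1731193.7 / 5 = 346238.7 s ≈ 96.2 hours.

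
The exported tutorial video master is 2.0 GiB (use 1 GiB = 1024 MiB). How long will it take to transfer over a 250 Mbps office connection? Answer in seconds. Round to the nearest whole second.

File: 2.0 GiB = 17179.9 Mb.
At 250 Mbps: 17179.9 / 250 = 68.7 s ≈ 68.7 seconds.

69 seconds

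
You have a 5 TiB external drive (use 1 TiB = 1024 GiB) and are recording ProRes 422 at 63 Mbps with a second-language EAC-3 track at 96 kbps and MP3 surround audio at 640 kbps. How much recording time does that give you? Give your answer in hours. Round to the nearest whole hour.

192 hours

Audio total: 96 + 640 = 736 kbps = 0.736 Mbps.
Total bitrate: 63 + 0.736 = 63.736 Mbps.
Capacity: 5 TiB = 43,980,465 Mb.
Recording time: 43,980,465 / 63.736 = 690,041 s ≈ 192 hours.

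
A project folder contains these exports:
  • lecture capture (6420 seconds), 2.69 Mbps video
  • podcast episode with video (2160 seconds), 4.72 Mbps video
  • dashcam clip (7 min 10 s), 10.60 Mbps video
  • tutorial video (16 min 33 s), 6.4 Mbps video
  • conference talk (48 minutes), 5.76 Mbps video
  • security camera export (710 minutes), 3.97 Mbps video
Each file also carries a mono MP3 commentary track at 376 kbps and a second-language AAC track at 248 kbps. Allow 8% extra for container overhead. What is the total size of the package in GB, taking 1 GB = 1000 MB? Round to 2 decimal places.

34.93 GB

Audio total: 376 + 248 = 624 kbps = 0.624 Mbps.
lecture capture: 3.314 Mbps × 6420 s × 1.08 = 22978.0 Mb
podcast episode with video: 5.344 Mbps × 2160 s × 1.08 = 12466.5 Mb
dashcam clip: 11.224 Mbps × 430 s × 1.08 = 5212.4 Mb
tutorial video: 7.024 Mbps × 993 s × 1.08 = 7532.8 Mb
conference talk: 6.384 Mbps × 2880 s × 1.08 = 19856.8 Mb
security camera export: 4.594 Mbps × 42600 s × 1.08 = 211360.8 Mb
Total: 279407.2 Mb = 34925.9 MB.
= 34.93 GB.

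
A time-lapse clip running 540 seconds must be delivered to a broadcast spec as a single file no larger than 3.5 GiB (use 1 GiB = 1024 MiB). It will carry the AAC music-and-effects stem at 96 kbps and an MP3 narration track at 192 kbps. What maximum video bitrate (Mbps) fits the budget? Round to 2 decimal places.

Budget: 3.5 GiB = 30064.8 Mb.
Total bitrate budget: 30064.8 Mb / 540 s = 55.676 Mbps.
Audio total: 96 + 192 = 288 kbps = 0.288 Mbps.
Video: 55.676 − 0.288 = 55.388 Mbps.

55.39 Mbps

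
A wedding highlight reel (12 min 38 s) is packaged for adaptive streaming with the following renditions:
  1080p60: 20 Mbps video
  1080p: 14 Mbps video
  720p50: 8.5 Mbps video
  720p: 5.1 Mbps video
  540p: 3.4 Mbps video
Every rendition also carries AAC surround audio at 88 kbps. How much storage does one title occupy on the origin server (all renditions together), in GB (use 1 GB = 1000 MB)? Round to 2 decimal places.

4.87 GB

12 min 38 s = 758 s
Audio: 88 kbps = 0.088 Mbps.
Sum of rendition bitrates: (20+0.088) + (14+0.088) + (8.5+0.088) + (5.1+0.088) + (3.4+0.088) = 51.440 Mbps.
× 758 s = 38,992 Mb = 4,874 MB = 4.874 GB.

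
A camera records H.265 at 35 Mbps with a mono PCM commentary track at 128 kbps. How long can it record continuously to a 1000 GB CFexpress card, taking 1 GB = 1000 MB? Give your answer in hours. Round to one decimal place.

Audio: 128 kbps = 0.128 Mbps.
Total bitrate: 35 + 0.128 = 35.128 Mbps.
Capacity: 1000 GB = 8,000,000 Mb.
Recording time: 8,000,000 / 35.128 = 227,739 s ≈ 63.3 hours.

63.3 hours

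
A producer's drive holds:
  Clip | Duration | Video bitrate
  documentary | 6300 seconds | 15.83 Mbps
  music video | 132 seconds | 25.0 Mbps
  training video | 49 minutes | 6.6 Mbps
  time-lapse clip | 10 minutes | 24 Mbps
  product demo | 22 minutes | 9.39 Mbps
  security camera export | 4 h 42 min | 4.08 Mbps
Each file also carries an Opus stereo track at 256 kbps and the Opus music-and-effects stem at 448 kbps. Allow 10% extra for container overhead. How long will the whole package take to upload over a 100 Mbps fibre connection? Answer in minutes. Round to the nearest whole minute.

44 minutes

Audio total: 256 + 448 = 704 kbps = 0.704 Mbps.
documentary: 16.534 Mbps × 6300 s × 1.10 = 114580.6 Mb
music video: 25.704 Mbps × 132 s × 1.10 = 3732.2 Mb
training video: 7.304 Mbps × 2940 s × 1.10 = 23621.1 Mb
time-lapse clip: 24.704 Mbps × 600 s × 1.10 = 16304.6 Mb
product demo: 10.094 Mbps × 1320 s × 1.10 = 14656.5 Mb
security camera export: 4.784 Mbps × 16920 s × 1.10 = 89039.8 Mb
Total: 261934.9 Mb = 32741.9 MB.
At 100 Mbps: 261934.9 / 100 = 2619 s ≈ 43.7 minutes.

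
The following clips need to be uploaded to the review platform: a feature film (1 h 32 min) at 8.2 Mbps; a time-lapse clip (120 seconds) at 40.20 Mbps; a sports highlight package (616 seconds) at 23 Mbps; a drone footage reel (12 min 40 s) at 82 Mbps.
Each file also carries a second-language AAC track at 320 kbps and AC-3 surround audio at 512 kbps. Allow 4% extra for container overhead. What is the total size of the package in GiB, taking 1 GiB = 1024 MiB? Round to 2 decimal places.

16.03 GiB

Audio total: 320 + 512 = 832 kbps = 0.832 Mbps.
feature film: 9.032 Mbps × 5520 s × 1.04 = 51850.9 Mb
time-lapse clip: 41.032 Mbps × 120 s × 1.04 = 5120.8 Mb
sports highlight package: 23.832 Mbps × 616 s × 1.04 = 15267.7 Mb
drone footage reel: 82.832 Mbps × 760 s × 1.04 = 65470.4 Mb
Total: 137709.8 Mb = 17213.7 MB.
= 16.03 GiB.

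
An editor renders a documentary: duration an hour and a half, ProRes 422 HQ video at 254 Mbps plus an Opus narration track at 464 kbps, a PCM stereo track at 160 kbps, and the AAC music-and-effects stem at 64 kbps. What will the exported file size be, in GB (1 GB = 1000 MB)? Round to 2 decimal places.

1.5 h = 5400 s
Audio total: 464 + 160 + 64 = 688 kbps = 0.688 Mbps.
Total bitrate: 254 + 0.688 = 254.688 Mbps.
Stream data: 254.688 Mbps × 5400 s = 1375315.2 Mb.
1,375,315 Mb ÷ 8 = 171,914 MB → 171.9 GB.

171.91 GB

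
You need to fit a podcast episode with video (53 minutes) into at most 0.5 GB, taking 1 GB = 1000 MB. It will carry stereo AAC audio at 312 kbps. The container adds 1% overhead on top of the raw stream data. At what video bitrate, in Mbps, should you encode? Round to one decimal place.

Budget: 0.5 GB = 4000.0 Mb.
Stream payload after overhead: 4000.0 / 1.01 = 3960.4 Mb.
53 min = 3180 s
Total bitrate budget: 3960.4 Mb / 3180 s = 1.245 Mbps.
Audio: 312 kbps = 0.312 Mbps.
Video: 1.245 − 0.312 = 0.933 Mbps.

0.9 Mbps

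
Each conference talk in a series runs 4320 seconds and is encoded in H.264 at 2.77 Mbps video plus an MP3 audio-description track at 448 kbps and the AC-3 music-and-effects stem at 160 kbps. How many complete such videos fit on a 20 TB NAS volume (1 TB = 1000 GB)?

10964

Audio total: 448 + 160 = 608 kbps = 0.608 Mbps.
Total bitrate: 3.378 Mbps.
Per item: 3.378 Mbps × 4320 s = 14,593 Mb = 1,824 MB.
Capacity: 20 TB = 160,000,000 Mb; 10964.19 items → 10964 complete.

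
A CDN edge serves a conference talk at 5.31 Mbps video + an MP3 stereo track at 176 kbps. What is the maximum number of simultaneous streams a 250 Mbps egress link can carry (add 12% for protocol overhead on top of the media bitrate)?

Audio: 176 kbps = 0.176 Mbps.
Per-viewer media rate: 5.486 Mbps.
On the wire with 12% overhead: 6.144 Mbps.
250 Mbps = 250.0 Mbps; 250.0 / 6.144 = 40.69 → 40 viewers.

40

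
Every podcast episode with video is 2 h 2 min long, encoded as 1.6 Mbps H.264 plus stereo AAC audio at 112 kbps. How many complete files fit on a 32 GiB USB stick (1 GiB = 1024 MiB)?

21

2 h 2 min = 122 min = 7320 s
Audio: 112 kbps = 0.112 Mbps.
Total bitrate: 1.712 Mbps.
Per item: 1.712 Mbps × 7320 s = 12,532 Mb = 1,566 MB.
Capacity: 32 GiB = 274,878 Mb; 21.93 items → 21 complete.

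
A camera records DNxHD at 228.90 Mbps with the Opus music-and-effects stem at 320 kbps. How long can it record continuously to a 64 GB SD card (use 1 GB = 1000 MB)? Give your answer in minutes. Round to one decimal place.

37.2 minutes

Audio: 320 kbps = 0.320 Mbps.
Total bitrate: 228.90 + 0.320 = 229.220 Mbps.
Capacity: 64 GB = 512,000 Mb.
Recording time: 512,000 / 229.220 = 2,234 s ≈ 37.2 minutes.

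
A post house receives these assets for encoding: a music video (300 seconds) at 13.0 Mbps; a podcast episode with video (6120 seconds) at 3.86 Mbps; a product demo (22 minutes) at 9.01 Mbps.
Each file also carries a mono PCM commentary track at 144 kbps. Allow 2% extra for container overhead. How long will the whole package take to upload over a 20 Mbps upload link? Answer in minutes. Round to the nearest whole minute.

Audio: 144 kbps = 0.144 Mbps.
music video: 13.144 Mbps × 300 s × 1.02 = 4022.1 Mb
podcast episode with video: 4.004 Mbps × 6120 s × 1.02 = 24994.6 Mb
product demo: 9.154 Mbps × 1320 s × 1.02 = 12324.9 Mb
Total: 41341.6 Mb = 5167.7 MB.
At 20 Mbps: 41341.6 / 20 = 2067 s ≈ 34.5 minutes.

34 minutes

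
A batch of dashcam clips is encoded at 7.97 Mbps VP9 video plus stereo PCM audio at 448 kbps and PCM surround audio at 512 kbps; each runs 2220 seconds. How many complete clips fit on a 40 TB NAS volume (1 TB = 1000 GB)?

Audio total: 448 + 512 = 960 kbps = 0.960 Mbps.
Total bitrate: 8.930 Mbps.
Per item: 8.930 Mbps × 2220 s = 19,825 Mb = 2,478 MB.
Capacity: 40 TB = 320,000,000 Mb; 16141.56 items → 16141 complete.

16141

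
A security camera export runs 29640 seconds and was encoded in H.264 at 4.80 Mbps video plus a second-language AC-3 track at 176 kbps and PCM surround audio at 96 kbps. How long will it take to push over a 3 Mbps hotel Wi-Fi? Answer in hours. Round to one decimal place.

Audio total: 176 + 96 = 272 kbps = 0.272 Mbps.
Total bitrate: 5.072 Mbps.
File: 5.072 Mbps × 29640 s = 150334.1 Mb.
At 3 Mbps: 150334.1 / 3 = 50111.4 s ≈ 13.9 hours.

13.9 hours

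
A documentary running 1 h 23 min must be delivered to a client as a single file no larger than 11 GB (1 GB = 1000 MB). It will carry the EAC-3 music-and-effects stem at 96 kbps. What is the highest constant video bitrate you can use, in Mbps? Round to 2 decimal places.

17.57 Mbps

Budget: 11 GB = 88000.0 Mb.
1 h 23 min = 83 min = 4980 s
Total bitrate budget: 88000.0 Mb / 4980 s = 17.671 Mbps.
Audio: 96 kbps = 0.096 Mbps.
Video: 17.671 − 0.096 = 17.575 Mbps.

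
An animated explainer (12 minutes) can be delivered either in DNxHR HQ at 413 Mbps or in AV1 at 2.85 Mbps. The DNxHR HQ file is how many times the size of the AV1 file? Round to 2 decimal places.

12 min = 720 s
DNxHR HQ: 413.000 Mbps × 720 s = 297360.0 Mb = 37.170 GB.
AV1: 2.850 Mbps × 720 s = 2052.0 Mb = 0.257 GB.
Ratio: 37.170 / 0.257 = 144.912.

144.91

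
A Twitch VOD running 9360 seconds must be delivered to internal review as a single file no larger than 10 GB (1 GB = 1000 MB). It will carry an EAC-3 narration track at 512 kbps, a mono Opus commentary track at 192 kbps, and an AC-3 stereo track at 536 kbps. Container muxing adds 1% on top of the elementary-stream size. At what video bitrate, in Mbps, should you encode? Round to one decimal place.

7.2 Mbps

Budget: 10 GB = 80000.0 Mb.
Stream payload after overhead: 80000.0 / 1.01 = 79207.9 Mb.
Total bitrate budget: 79207.9 Mb / 9360 s = 8.462 Mbps.
Audio total: 512 + 192 + 536 = 1240 kbps = 1.240 Mbps.
Video: 8.462 − 1.240 = 7.222 Mbps.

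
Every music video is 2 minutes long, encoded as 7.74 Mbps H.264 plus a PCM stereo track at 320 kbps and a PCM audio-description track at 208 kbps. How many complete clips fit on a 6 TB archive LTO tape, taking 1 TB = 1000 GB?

2 min = 120 s
Audio total: 320 + 208 = 528 kbps = 0.528 Mbps.
Total bitrate: 8.268 Mbps.
Per item: 8.268 Mbps × 120 s = 992.2 Mb = 124.0 MB.
Capacity: 6 TB = 48,000,000 Mb; 48379.29 items → 48379 complete.

48379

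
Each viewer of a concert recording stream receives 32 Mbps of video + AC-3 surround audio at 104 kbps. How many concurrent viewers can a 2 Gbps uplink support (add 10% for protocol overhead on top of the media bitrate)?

56

Audio: 104 kbps = 0.104 Mbps.
Per-viewer media rate: 32.104 Mbps.
On the wire with 10% overhead: 35.314 Mbps.
2 Gbps = 2,000 Mbps; 2,000 / 35.314 = 56.63 → 56 viewers.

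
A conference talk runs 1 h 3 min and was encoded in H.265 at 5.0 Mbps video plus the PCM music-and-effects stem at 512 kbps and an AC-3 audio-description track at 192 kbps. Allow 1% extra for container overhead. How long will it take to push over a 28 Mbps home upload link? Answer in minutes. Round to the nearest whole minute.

1 h 3 min = 63 min = 3780 s
Audio total: 512 + 192 = 704 kbps = 0.704 Mbps.
Total bitrate: 5.704 Mbps.
File: 5.704 Mbps × 3780 s = 21561.1 Mb.
With 1% container overhead: ×1.01. → 21776.7 Mb.
At 28 Mbps: 21776.7 / 28 = 777.7 s ≈ 13 minutes.

13 minutes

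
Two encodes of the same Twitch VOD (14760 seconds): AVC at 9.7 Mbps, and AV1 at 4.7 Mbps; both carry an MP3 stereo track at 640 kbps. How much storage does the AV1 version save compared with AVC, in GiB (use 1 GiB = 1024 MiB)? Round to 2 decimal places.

Audio: 640 kbps = 0.640 Mbps.
AVC: 10.340 Mbps × 14760 s = 152618.4 Mb = 17.767 GiB.
AV1: 5.340 Mbps × 14760 s = 78818.4 Mb = 9.176 GiB.
Saving: 17.767 − 9.176 = 8.591 GiB.

8.59 GiB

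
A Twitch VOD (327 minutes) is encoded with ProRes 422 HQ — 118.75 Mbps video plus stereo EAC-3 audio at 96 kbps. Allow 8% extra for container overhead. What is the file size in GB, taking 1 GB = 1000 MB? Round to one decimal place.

314.8 GB

327 min = 19620 s
Audio: 96 kbps = 0.096 Mbps.
Total bitrate: 118.75 + 0.096 = 118.846 Mbps.
Stream data: 118.846 Mbps × 19620 s = 2331758.5 Mb.
With 8% container overhead: ×1.08.
2,518,299 Mb ÷ 8 = 314,787 MB → 314.8 GB.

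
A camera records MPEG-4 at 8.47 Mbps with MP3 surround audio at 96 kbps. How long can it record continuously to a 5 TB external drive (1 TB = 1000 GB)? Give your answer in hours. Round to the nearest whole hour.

1297 hours

Audio: 96 kbps = 0.096 Mbps.
Total bitrate: 8.47 + 0.096 = 8.566 Mbps.
Capacity: 5 TB = 40,000,000 Mb.
Recording time: 40,000,000 / 8.566 = 4,669,624 s ≈ 1,297 hours.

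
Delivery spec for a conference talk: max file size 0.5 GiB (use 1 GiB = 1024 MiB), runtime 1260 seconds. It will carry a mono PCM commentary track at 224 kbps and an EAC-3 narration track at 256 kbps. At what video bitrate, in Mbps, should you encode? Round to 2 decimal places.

2.93 Mbps

Budget: 0.5 GiB = 4295.0 Mb.
Total bitrate budget: 4295.0 Mb / 1260 s = 3.409 Mbps.
Audio total: 224 + 256 = 480 kbps = 0.480 Mbps.
Video: 3.409 − 0.480 = 2.929 Mbps.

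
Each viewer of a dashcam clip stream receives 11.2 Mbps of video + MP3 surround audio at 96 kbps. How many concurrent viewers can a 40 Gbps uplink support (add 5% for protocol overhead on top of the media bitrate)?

3372

Audio: 96 kbps = 0.096 Mbps.
Per-viewer media rate: 11.296 Mbps.
On the wire with 5% overhead: 11.861 Mbps.
40 Gbps = 40,000 Mbps; 40,000 / 11.861 = 3372.45 → 3372 viewers.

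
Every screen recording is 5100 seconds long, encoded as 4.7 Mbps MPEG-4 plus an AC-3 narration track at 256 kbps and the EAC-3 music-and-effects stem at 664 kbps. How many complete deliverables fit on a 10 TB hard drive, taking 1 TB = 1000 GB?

Audio total: 256 + 664 = 920 kbps = 0.920 Mbps.
Total bitrate: 5.620 Mbps.
Per item: 5.620 Mbps × 5100 s = 28,662 Mb = 3,583 MB.
Capacity: 10 TB = 80,000,000 Mb; 2791.15 items → 2791 complete.

2791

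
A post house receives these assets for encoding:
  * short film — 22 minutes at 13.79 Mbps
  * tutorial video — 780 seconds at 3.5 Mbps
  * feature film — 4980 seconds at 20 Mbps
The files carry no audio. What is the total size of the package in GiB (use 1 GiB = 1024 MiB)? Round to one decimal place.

14.0 GiB

short film: 13.790 Mbps × 1320 s = 18202.8 Mb
tutorial video: 3.500 Mbps × 780 s = 2730.0 Mb
feature film: 20.000 Mbps × 4980 s = 99600.0 Mb
Total: 120532.8 Mb = 15066.6 MB.
= 14.03 GiB.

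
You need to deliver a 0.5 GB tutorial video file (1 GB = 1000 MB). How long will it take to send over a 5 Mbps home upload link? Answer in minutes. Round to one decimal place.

File: 0.5 GB = 4000.0 Mb.
At 5 Mbps: 4000.0 / 5 = 800.0 s ≈ 13.3 minutes.

13.3 minutes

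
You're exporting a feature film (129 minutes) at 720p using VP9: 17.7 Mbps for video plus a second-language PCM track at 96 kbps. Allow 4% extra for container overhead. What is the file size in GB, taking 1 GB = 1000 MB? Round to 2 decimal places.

17.91 GB

129 min = 7740 s
Audio: 96 kbps = 0.096 Mbps.
Total bitrate: 17.7 + 0.096 = 17.796 Mbps.
Stream data: 17.796 Mbps × 7740 s = 137741.0 Mb.
With 4% container overhead: ×1.04.
143,251 Mb ÷ 8 = 17,906 MB → 17.91 GB.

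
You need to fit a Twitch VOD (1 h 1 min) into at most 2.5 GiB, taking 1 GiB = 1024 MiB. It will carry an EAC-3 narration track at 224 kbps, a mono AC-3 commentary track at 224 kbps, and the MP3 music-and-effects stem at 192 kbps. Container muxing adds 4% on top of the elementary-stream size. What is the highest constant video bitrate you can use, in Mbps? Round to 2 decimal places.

Budget: 2.5 GiB = 21474.8 Mb.
Stream payload after overhead: 21474.8 / 1.04 = 20648.9 Mb.
1 h 1 min = 61 min = 3660 s
Total bitrate budget: 20648.9 Mb / 3660 s = 5.642 Mbps.
Audio total: 224 + 224 + 192 = 640 kbps = 0.640 Mbps.
Video: 5.642 − 0.640 = 5.002 Mbps.

5.00 Mbps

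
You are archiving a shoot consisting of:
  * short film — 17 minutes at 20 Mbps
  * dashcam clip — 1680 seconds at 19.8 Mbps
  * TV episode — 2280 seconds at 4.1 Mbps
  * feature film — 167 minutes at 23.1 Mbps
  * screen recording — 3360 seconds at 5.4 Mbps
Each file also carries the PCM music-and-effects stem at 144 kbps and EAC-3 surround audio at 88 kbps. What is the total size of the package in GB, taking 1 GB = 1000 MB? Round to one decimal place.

Audio total: 144 + 88 = 232 kbps = 0.232 Mbps.
short film: 20.232 Mbps × 1020 s = 20636.6 Mb
dashcam clip: 20.032 Mbps × 1680 s = 33653.8 Mb
TV episode: 4.332 Mbps × 2280 s = 9877.0 Mb
feature film: 23.332 Mbps × 10020 s = 233786.6 Mb
screen recording: 5.632 Mbps × 3360 s = 18923.5 Mb
Total: 316877.5 Mb = 39609.7 MB.
= 39.61 GB.

39.6 GB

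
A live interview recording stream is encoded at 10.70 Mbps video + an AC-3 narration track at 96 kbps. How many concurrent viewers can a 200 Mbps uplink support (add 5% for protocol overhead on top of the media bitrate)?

17

Audio: 96 kbps = 0.096 Mbps.
Per-viewer media rate: 10.796 Mbps.
On the wire with 5% overhead: 11.336 Mbps.
200 Mbps = 200.0 Mbps; 200.0 / 11.336 = 17.64 → 17 viewers.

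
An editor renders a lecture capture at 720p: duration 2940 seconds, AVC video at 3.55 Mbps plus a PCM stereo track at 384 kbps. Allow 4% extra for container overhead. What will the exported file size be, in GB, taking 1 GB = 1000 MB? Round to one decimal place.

1.5 GB

Audio: 384 kbps = 0.384 Mbps.
Total bitrate: 3.55 + 0.384 = 3.934 Mbps.
Stream data: 3.934 Mbps × 2940 s = 11566.0 Mb.
With 4% container overhead: ×1.04.
12,029 Mb ÷ 8 = 1,504 MB → 1.504 GB.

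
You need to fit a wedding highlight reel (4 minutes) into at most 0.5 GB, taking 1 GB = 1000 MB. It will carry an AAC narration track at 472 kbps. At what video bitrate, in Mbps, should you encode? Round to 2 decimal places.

Budget: 0.5 GB = 4000.0 Mb.
4 min = 240 s
Total bitrate budget: 4000.0 Mb / 240 s = 16.667 Mbps.
Audio: 472 kbps = 0.472 Mbps.
Video: 16.667 − 0.472 = 16.195 Mbps.

16.19 Mbps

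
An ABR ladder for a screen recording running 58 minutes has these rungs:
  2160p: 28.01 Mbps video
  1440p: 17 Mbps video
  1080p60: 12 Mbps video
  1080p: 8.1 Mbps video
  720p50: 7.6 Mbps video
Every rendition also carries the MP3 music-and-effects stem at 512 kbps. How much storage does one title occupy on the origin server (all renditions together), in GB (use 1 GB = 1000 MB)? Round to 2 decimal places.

32.74 GB

58 min = 3480 s
Audio: 512 kbps = 0.512 Mbps.
Sum of rendition bitrates: (28.01+0.512) + (17+0.512) + (12+0.512) + (8.1+0.512) + (7.6+0.512) = 75.270 Mbps.
× 3480 s = 261,940 Mb = 32,742 MB = 32.74 GB.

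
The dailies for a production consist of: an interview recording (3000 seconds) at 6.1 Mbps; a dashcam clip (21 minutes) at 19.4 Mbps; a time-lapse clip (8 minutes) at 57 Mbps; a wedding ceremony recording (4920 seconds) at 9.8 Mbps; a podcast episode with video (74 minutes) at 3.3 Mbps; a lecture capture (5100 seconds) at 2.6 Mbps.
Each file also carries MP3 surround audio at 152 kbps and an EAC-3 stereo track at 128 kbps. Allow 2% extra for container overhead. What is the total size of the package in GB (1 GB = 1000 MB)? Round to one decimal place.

19.3 GB

Audio total: 152 + 128 = 280 kbps = 0.280 Mbps.
interview recording: 6.380 Mbps × 3000 s × 1.02 = 19522.8 Mb
dashcam clip: 19.680 Mbps × 1260 s × 1.02 = 25292.7 Mb
time-lapse clip: 57.280 Mbps × 480 s × 1.02 = 28044.3 Mb
wedding ceremony recording: 10.080 Mbps × 4920 s × 1.02 = 50585.5 Mb
podcast episode with video: 3.580 Mbps × 4440 s × 1.02 = 16213.1 Mb
lecture capture: 2.880 Mbps × 5100 s × 1.02 = 14981.8 Mb
Total: 154640.2 Mb = 19330.0 MB.
= 19.33 GB.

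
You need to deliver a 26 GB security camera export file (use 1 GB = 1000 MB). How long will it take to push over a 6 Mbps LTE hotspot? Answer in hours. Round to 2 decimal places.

File: 26 GB = 208000.0 Mb.
At 6 Mbps: 208000.0 / 6 = 34666.7 s ≈ 9.63 hours.

9.63 hours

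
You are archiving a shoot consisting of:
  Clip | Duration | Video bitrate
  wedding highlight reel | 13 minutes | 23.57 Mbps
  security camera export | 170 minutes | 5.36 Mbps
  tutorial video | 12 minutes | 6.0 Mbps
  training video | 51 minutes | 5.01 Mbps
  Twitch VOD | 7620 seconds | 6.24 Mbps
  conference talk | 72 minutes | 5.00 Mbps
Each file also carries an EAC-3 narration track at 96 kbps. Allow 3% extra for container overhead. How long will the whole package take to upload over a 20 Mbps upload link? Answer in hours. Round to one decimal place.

Audio: 96 kbps = 0.096 Mbps.
wedding highlight reel: 23.666 Mbps × 780 s × 1.03 = 19013.3 Mb
security camera export: 5.456 Mbps × 10200 s × 1.03 = 57320.7 Mb
tutorial video: 6.096 Mbps × 720 s × 1.03 = 4520.8 Mb
training video: 5.106 Mbps × 3060 s × 1.03 = 16093.1 Mb
Twitch VOD: 6.336 Mbps × 7620 s × 1.03 = 49728.7 Mb
conference talk: 5.096 Mbps × 4320 s × 1.03 = 22675.2 Mb
Total: 169351.8 Mb = 21169.0 MB.
At 20 Mbps: 169351.8 / 20 = 8468 s ≈ 2.35 hours.

2.4 hours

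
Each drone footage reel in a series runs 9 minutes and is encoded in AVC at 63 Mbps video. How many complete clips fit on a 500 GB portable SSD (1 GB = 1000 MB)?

117

9 min = 540 s
Per item: 63.000 Mbps × 540 s = 34,020 Mb = 4,252 MB.
Capacity: 500 GB = 4,000,000 Mb; 117.58 items → 117 complete.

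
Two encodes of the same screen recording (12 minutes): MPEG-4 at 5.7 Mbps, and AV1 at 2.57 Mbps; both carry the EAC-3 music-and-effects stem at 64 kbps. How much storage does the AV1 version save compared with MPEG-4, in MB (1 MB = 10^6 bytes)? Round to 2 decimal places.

281.70 MB

12 min = 720 s
Audio: 64 kbps = 0.064 Mbps.
MPEG-4: 5.764 Mbps × 720 s = 4150.1 Mb = 518.760 MB.
AV1: 2.634 Mbps × 720 s = 1896.5 Mb = 237.060 MB.
Saving: 518.760 − 237.060 = 281.700 MB.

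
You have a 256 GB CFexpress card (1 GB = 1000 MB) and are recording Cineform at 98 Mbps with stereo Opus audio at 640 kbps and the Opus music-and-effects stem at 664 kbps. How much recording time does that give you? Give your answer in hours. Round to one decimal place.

5.7 hours

Audio total: 640 + 664 = 1304 kbps = 1.304 Mbps.
Total bitrate: 98 + 1.304 = 99.304 Mbps.
Capacity: 256 GB = 2,048,000 Mb.
Recording time: 2,048,000 / 99.304 = 20,624 s ≈ 5.73 hours.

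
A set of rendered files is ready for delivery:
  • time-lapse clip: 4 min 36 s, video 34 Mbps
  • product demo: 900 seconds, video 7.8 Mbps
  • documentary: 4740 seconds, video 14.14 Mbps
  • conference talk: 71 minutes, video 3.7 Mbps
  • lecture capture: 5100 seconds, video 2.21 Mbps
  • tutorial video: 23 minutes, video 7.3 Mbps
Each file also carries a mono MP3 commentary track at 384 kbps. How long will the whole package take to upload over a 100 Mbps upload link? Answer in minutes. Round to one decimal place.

Audio: 384 kbps = 0.384 Mbps.
time-lapse clip: 34.384 Mbps × 276 s = 9490.0 Mb
product demo: 8.184 Mbps × 900 s = 7365.6 Mb
documentary: 14.524 Mbps × 4740 s = 68843.8 Mb
conference talk: 4.084 Mbps × 4260 s = 17397.8 Mb
lecture capture: 2.594 Mbps × 5100 s = 13229.4 Mb
tutorial video: 7.684 Mbps × 1380 s = 10603.9 Mb
Total: 126930.5 Mb = 15866.3 MB.
At 100 Mbps: 126930.5 / 100 = 1269 s ≈ 21.2 minutes.

21.2 minutes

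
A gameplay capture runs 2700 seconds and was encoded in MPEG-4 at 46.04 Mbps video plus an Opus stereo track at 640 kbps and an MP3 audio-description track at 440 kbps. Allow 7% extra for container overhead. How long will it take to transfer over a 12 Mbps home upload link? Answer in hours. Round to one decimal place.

3.2 hours

Audio total: 640 + 440 = 1080 kbps = 1.080 Mbps.
Total bitrate: 47.120 Mbps.
File: 47.120 Mbps × 2700 s = 127224.0 Mb.
With 7% container overhead: ×1.07. → 136129.7 Mb.
At 12 Mbps: 136129.7 / 12 = 11344.1 s ≈ 3.15 hours.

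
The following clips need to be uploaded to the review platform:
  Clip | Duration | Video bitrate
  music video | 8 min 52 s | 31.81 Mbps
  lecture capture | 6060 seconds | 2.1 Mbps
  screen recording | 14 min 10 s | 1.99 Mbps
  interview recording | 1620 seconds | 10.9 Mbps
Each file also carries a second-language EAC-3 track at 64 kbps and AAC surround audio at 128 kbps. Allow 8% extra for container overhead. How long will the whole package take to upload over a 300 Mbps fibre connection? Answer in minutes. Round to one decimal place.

3.0 minutes

Audio total: 64 + 128 = 192 kbps = 0.192 Mbps.
music video: 32.002 Mbps × 532 s × 1.08 = 18387.1 Mb
lecture capture: 2.292 Mbps × 6060 s × 1.08 = 15000.7 Mb
screen recording: 2.182 Mbps × 850 s × 1.08 = 2003.1 Mb
interview recording: 11.092 Mbps × 1620 s × 1.08 = 19406.6 Mb
Total: 54797.4 Mb = 6849.7 MB.
At 300 Mbps: 54797.4 / 300 = 183 s ≈ 3.04 minutes.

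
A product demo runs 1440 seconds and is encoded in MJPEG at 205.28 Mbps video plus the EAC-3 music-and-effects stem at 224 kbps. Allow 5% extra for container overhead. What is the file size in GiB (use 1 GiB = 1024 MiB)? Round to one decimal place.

Audio: 224 kbps = 0.224 Mbps.
Total bitrate: 205.28 + 0.224 = 205.504 Mbps.
Stream data: 205.504 Mbps × 1440 s = 295925.8 Mb.
With 5% container overhead: ×1.05.
310,722 Mb = 38,840,256,000 bytes ÷ 1,073,741,824 = 36.17 GiB.

36.2 GiB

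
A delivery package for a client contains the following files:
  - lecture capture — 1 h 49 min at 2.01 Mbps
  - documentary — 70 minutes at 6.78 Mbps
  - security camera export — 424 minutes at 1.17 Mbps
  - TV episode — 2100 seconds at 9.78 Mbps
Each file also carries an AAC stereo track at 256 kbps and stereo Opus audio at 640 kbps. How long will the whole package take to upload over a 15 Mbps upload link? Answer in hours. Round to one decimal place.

2.3 hours

Audio total: 256 + 640 = 896 kbps = 0.896 Mbps.
lecture capture: 2.906 Mbps × 6540 s = 19005.2 Mb
documentary: 7.676 Mbps × 4200 s = 32239.2 Mb
security camera export: 2.066 Mbps × 25440 s = 52559.0 Mb
TV episode: 10.676 Mbps × 2100 s = 22419.6 Mb
Total: 126223.1 Mb = 15777.9 MB.
At 15 Mbps: 126223.1 / 15 = 8415 s ≈ 2.34 hours.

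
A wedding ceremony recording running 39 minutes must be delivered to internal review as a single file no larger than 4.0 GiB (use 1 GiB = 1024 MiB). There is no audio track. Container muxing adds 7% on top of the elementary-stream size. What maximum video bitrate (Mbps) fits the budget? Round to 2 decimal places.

Budget: 4.0 GiB = 34359.7 Mb.
Stream payload after overhead: 34359.7 / 1.07 = 32111.9 Mb.
39 min = 2340 s
Total bitrate budget: 32111.9 Mb / 2340 s = 13.723 Mbps.

13.72 Mbps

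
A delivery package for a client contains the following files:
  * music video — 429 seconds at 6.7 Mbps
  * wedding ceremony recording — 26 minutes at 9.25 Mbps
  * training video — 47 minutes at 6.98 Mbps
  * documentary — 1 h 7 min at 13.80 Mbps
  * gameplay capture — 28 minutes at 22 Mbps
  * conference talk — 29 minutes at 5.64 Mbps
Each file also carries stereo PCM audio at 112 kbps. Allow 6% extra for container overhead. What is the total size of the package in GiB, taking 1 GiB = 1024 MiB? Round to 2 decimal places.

17.35 GiB

Audio: 112 kbps = 0.112 Mbps.
music video: 6.812 Mbps × 429 s × 1.06 = 3097.7 Mb
wedding ceremony recording: 9.362 Mbps × 1560 s × 1.06 = 15481.0 Mb
training video: 7.092 Mbps × 2820 s × 1.06 = 21199.4 Mb
documentary: 13.912 Mbps × 4020 s × 1.06 = 59281.8 Mb
gameplay capture: 22.112 Mbps × 1680 s × 1.06 = 39377.0 Mb
conference talk: 5.752 Mbps × 1740 s × 1.06 = 10609.0 Mb
Total: 149046.0 Mb = 18630.7 MB.
= 17.35 GiB.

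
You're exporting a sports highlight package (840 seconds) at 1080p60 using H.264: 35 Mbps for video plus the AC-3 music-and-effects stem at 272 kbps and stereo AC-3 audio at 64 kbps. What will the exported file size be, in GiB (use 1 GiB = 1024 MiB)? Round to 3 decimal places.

3.455 GiB

Audio total: 272 + 64 = 336 kbps = 0.336 Mbps.
Total bitrate: 35 + 0.336 = 35.336 Mbps.
Stream data: 35.336 Mbps × 840 s = 29682.2 Mb.
29,682 Mb = 3,710,280,000 bytes ÷ 1,073,741,824 = 3.455 GiB.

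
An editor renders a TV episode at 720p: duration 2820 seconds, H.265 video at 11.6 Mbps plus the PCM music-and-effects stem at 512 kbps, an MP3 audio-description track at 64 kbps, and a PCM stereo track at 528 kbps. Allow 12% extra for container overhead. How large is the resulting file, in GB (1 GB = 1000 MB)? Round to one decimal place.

Audio total: 512 + 64 + 528 = 1104 kbps = 1.104 Mbps.
Total bitrate: 11.6 + 1.104 = 12.704 Mbps.
Stream data: 12.704 Mbps × 2820 s = 35825.3 Mb.
With 12% container overhead: ×1.12.
40,124 Mb ÷ 8 = 5,016 MB → 5.016 GB.

5.0 GB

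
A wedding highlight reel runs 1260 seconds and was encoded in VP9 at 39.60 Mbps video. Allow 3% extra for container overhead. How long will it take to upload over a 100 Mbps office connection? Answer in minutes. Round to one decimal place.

8.6 minutes

File: 39.600 Mbps × 1260 s = 49896.0 Mb.
With 3% container overhead: ×1.03. → 51392.9 Mb.
At 100 Mbps: 51392.9 / 100 = 513.9 s ≈ 8.57 minutes.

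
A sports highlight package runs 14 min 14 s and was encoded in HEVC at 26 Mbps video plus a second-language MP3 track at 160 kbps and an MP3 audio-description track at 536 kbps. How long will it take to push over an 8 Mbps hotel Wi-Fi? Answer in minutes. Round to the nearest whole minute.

14 min 14 s = 854 s
Audio total: 160 + 536 = 696 kbps = 0.696 Mbps.
Total bitrate: 26.696 Mbps.
File: 26.696 Mbps × 854 s = 22798.4 Mb.
At 8 Mbps: 22798.4 / 8 = 2849.8 s ≈ 47.5 minutes.

47 minutes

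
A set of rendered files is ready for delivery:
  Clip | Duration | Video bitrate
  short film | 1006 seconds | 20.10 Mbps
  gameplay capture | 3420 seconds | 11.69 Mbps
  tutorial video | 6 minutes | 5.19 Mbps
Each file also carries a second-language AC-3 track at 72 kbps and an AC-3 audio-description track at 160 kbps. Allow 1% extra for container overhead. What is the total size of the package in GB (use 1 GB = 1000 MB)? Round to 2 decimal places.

7.98 GB

Audio total: 72 + 160 = 232 kbps = 0.232 Mbps.
short film: 20.332 Mbps × 1006 s × 1.01 = 20658.5 Mb
gameplay capture: 11.922 Mbps × 3420 s × 1.01 = 41181.0 Mb
tutorial video: 5.422 Mbps × 360 s × 1.01 = 1971.4 Mb
Total: 63810.9 Mb = 7976.4 MB.
= 7.976 GB.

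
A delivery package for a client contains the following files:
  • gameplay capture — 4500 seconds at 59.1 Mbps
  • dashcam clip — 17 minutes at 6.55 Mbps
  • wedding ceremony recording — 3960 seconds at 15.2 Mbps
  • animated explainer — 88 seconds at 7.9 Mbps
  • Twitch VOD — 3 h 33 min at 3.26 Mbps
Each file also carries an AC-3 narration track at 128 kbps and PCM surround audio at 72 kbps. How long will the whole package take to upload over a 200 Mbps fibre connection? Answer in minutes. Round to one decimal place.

31.6 minutes

Audio total: 128 + 72 = 200 kbps = 0.200 Mbps.
gameplay capture: 59.300 Mbps × 4500 s = 266850.0 Mb
dashcam clip: 6.750 Mbps × 1020 s = 6885.0 Mb
wedding ceremony recording: 15.400 Mbps × 3960 s = 60984.0 Mb
animated explainer: 8.100 Mbps × 88 s = 712.8 Mb
Twitch VOD: 3.460 Mbps × 12780 s = 44218.8 Mb
Total: 379650.6 Mb = 47456.3 MB.
At 200 Mbps: 379650.6 / 200 = 1898 s ≈ 31.6 minutes.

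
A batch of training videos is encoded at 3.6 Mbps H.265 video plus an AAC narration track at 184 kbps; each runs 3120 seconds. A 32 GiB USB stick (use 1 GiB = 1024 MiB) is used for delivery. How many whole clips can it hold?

23

Audio: 184 kbps = 0.184 Mbps.
Total bitrate: 3.784 Mbps.
Per item: 3.784 Mbps × 3120 s = 11,806 Mb = 1,476 MB.
Capacity: 32 GiB = 274,878 Mb; 23.28 items → 23 complete.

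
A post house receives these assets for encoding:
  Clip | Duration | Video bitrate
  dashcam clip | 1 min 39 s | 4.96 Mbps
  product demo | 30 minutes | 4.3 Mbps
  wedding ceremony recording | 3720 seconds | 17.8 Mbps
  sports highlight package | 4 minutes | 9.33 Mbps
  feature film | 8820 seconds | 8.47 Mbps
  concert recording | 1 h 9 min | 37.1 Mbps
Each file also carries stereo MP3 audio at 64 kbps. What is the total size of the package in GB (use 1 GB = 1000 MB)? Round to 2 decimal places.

Audio: 64 kbps = 0.064 Mbps.
dashcam clip: 5.024 Mbps × 99 s = 497.4 Mb
product demo: 4.364 Mbps × 1800 s = 7855.2 Mb
wedding ceremony recording: 17.864 Mbps × 3720 s = 66454.1 Mb
sports highlight package: 9.394 Mbps × 240 s = 2254.6 Mb
feature film: 8.534 Mbps × 8820 s = 75269.9 Mb
concert recording: 37.164 Mbps × 4140 s = 153859.0 Mb
Total: 306190.1 Mb = 38273.8 MB.
= 38.27 GB.

38.27 GB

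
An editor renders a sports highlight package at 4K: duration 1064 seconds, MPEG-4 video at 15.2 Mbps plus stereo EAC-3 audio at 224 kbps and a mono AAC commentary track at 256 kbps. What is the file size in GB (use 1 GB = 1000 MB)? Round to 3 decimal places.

2.085 GB

Audio total: 224 + 256 = 480 kbps = 0.480 Mbps.
Total bitrate: 15.2 + 0.480 = 15.680 Mbps.
Stream data: 15.680 Mbps × 1064 s = 16683.5 Mb.
16,684 Mb ÷ 8 = 2,085 MB → 2.085 GB.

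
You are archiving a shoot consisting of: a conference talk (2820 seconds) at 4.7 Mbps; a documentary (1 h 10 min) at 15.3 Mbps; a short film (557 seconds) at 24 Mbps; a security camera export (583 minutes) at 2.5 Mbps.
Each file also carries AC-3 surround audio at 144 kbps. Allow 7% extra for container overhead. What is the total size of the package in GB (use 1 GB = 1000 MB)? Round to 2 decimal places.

Audio: 144 kbps = 0.144 Mbps.
conference talk: 4.844 Mbps × 2820 s × 1.07 = 14616.3 Mb
documentary: 15.444 Mbps × 4200 s × 1.07 = 69405.3 Mb
short film: 24.144 Mbps × 557 s × 1.07 = 14389.6 Mb
security camera export: 2.644 Mbps × 34980 s × 1.07 = 98961.2 Mb
Total: 197372.4 Mb = 24671.6 MB.
= 24.67 GB.

24.67 GB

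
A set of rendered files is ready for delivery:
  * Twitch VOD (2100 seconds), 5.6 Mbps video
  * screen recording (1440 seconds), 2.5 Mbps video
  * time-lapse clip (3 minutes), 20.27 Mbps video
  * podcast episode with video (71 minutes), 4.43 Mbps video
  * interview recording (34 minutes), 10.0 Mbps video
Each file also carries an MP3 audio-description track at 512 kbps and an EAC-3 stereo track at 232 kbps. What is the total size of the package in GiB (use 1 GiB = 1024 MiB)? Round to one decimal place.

Audio total: 512 + 232 = 744 kbps = 0.744 Mbps.
Twitch VOD: 6.344 Mbps × 2100 s = 13322.4 Mb
screen recording: 3.244 Mbps × 1440 s = 4671.4 Mb
time-lapse clip: 21.014 Mbps × 180 s = 3782.5 Mb
podcast episode with video: 5.174 Mbps × 4260 s = 22041.2 Mb
interview recording: 10.744 Mbps × 2040 s = 21917.8 Mb
Total: 65735.3 Mb = 8216.9 MB.
= 7.653 GiB.

7.7 GiB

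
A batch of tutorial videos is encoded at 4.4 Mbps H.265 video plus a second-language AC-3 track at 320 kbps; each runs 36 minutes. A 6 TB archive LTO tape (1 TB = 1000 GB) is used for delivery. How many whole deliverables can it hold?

4708

36 min = 2160 s
Audio: 320 kbps = 0.320 Mbps.
Total bitrate: 4.720 Mbps.
Per item: 4.720 Mbps × 2160 s = 10,195 Mb = 1,274 MB.
Capacity: 6 TB = 48,000,000 Mb; 4708.10 items → 4708 complete.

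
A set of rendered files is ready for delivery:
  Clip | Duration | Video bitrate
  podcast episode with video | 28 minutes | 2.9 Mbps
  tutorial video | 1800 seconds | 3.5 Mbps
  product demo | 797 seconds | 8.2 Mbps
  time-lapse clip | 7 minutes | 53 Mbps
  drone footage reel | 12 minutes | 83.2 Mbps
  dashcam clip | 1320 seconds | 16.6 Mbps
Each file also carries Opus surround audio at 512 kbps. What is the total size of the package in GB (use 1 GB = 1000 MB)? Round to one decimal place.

15.7 GB

Audio: 512 kbps = 0.512 Mbps.
podcast episode with video: 3.412 Mbps × 1680 s = 5732.2 Mb
tutorial video: 4.012 Mbps × 1800 s = 7221.6 Mb
product demo: 8.712 Mbps × 797 s = 6943.5 Mb
time-lapse clip: 53.512 Mbps × 420 s = 22475.0 Mb
drone footage reel: 83.712 Mbps × 720 s = 60272.6 Mb
dashcam clip: 17.112 Mbps × 1320 s = 22587.8 Mb
Total: 125232.7 Mb = 15654.1 MB.
= 15.65 GB.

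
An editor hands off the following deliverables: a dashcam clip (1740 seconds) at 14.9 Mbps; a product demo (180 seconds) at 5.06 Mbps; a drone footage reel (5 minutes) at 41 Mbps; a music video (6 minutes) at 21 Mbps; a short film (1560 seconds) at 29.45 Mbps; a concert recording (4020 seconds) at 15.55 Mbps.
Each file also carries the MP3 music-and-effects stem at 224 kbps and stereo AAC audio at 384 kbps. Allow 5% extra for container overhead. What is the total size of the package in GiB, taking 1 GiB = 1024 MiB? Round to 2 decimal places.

Audio total: 224 + 384 = 608 kbps = 0.608 Mbps.
dashcam clip: 15.508 Mbps × 1740 s × 1.05 = 28333.1 Mb
product demo: 5.668 Mbps × 180 s × 1.05 = 1071.3 Mb
drone footage reel: 41.608 Mbps × 300 s × 1.05 = 13106.5 Mb
music video: 21.608 Mbps × 360 s × 1.05 = 8167.8 Mb
short film: 30.058 Mbps × 1560 s × 1.05 = 49235.0 Mb
concert recording: 16.158 Mbps × 4020 s × 1.05 = 68202.9 Mb
Total: 168116.6 Mb = 21014.6 MB.
= 19.57 GiB.

19.57 GiB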